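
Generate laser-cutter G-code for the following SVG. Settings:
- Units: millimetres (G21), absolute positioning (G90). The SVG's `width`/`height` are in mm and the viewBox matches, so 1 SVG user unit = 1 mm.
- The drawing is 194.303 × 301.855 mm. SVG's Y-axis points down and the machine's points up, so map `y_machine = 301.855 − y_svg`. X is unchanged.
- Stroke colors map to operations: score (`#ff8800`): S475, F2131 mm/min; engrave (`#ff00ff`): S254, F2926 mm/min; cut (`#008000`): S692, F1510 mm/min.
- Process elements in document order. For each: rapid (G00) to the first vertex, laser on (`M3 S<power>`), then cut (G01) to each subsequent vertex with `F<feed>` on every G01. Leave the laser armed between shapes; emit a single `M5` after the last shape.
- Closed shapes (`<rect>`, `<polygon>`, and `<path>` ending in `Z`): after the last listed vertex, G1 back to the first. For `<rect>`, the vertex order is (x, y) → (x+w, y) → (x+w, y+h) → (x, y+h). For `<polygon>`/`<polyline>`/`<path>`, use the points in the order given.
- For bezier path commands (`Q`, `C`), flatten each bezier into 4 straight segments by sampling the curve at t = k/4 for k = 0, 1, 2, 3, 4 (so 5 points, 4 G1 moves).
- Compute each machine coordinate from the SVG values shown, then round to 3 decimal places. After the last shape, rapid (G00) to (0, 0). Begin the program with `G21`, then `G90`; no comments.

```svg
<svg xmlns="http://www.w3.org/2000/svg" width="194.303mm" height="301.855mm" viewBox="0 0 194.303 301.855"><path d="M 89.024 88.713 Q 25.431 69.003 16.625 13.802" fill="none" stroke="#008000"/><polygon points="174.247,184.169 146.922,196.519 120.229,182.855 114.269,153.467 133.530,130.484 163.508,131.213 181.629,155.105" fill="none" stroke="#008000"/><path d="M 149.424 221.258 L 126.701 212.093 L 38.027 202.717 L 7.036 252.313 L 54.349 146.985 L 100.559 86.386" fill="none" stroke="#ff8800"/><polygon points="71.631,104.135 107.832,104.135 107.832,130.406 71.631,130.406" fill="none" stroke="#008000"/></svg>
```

G21
G90
G00 X89.024 Y213.142
M3 S692
G01 X60.652 Y225.215 F1510
G01 X39.128 Y241.725 F1510
G01 X24.452 Y262.671 F1510
G01 X16.625 Y288.053 F1510
G00 X174.247 Y117.686
M3 S692
G01 X146.922 Y105.336 F1510
G01 X120.229 Y119.000 F1510
G01 X114.269 Y148.388 F1510
G01 X133.530 Y171.371 F1510
G01 X163.508 Y170.642 F1510
G01 X181.629 Y146.750 F1510
G01 X174.247 Y117.686 F1510
G00 X149.424 Y80.597
M3 S475
G01 X126.701 Y89.762 F2131
G01 X38.027 Y99.138 F2131
G01 X7.036 Y49.542 F2131
G01 X54.349 Y154.870 F2131
G01 X100.559 Y215.469 F2131
G00 X71.631 Y197.720
M3 S692
G01 X107.832 Y197.720 F1510
G01 X107.832 Y171.449 F1510
G01 X71.631 Y171.449 F1510
G01 X71.631 Y197.720 F1510
M5
G00 X0.000 Y0.000

1 u = 1 mm; y_m = 301.855 − y.

[1] `<path>` quadratic bezier, #008000→cut S692 F1510: (89.024,213.142) → (60.652,225.215) → (39.128,241.725) → (24.452,262.671) → (16.625,288.053)

[2] `<polygon>` regular polygon, #008000→cut S692 F1510: (174.247,117.686) → (146.922,105.336) → (120.229,119.000) → (114.269,148.388) → (133.530,171.371) → (163.508,170.642) → (181.629,146.750) → (174.247,117.686) (closed)

[3] `<path>` open polyline, #ff8800→score S475 F2131: (149.424,80.597) → (126.701,89.762) → (38.027,99.138) → (7.036,49.542) → (54.349,154.870) → (100.559,215.469)

[4] `<polygon>` rectangle, #008000→cut S692 F1510: (71.631,197.720) → (107.832,197.720) → (107.832,171.449) → (71.631,171.449) → (71.631,197.720) (closed)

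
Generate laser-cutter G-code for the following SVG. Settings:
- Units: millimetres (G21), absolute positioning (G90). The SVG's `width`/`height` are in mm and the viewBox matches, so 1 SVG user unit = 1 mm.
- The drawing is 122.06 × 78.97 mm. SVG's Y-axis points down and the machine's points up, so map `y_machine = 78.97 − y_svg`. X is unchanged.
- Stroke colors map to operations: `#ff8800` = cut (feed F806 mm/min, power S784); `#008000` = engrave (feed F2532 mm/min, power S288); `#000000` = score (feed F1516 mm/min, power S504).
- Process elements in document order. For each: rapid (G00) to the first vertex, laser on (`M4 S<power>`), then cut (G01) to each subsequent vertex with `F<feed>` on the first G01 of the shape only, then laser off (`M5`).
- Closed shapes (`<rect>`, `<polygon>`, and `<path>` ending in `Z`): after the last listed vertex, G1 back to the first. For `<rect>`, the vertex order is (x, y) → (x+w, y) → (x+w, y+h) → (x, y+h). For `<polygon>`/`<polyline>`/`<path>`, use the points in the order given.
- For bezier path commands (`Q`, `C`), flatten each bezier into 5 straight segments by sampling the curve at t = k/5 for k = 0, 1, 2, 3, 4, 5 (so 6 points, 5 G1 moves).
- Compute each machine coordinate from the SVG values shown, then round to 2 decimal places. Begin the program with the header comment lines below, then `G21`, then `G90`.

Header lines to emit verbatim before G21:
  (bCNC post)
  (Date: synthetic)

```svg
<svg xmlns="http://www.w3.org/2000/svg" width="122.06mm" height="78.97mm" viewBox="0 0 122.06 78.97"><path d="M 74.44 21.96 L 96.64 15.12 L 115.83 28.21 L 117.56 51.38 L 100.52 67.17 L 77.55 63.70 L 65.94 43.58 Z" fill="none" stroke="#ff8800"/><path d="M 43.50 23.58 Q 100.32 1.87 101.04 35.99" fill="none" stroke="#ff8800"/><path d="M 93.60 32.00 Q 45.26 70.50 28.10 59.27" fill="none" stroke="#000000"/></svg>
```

(bCNC post)
(Date: synthetic)
G21
G90
G00 X74.44 Y57.01
M4 S784
G01 X96.64 Y63.85 F806
G01 X115.83 Y50.76
G01 X117.56 Y27.59
G01 X100.52 Y11.80
G01 X77.55 Y15.27
G01 X65.94 Y35.39
G01 X74.44 Y57.01
M5
G00 X43.50 Y55.39
M4 S784
G01 X63.98 Y61.84 F806
G01 X79.98 Y63.83
G01 X91.49 Y61.34
G01 X98.51 Y54.39
G01 X101.04 Y42.98
M5
G00 X93.60 Y46.97
M4 S504
G01 X75.51 Y33.56 F1516
G01 X59.92 Y24.13
G01 X46.82 Y18.67
G01 X36.21 Y17.20
G01 X28.10 Y19.70
M5

1 u = 1 mm; y_m = 78.97 − y.

[1] `<path>` regular polygon, #ff8800→cut S784 F806: (74.44,57.01) → (96.64,63.85) → (115.83,50.76) → (117.56,27.59) → (100.52,11.80) → (77.55,15.27) → (65.94,35.39) → (74.44,57.01) (closed)

[2] `<path>` quadratic bezier, #ff8800→cut S784 F806: (43.50,55.39) → (63.98,61.84) → (79.98,63.83) → (91.49,61.34) → (98.51,54.39) → (101.04,42.98)

[3] `<path>` quadratic bezier, #000000→score S504 F1516: (93.60,46.97) → (75.51,33.56) → (59.92,24.13) → (46.82,18.67) → (36.21,17.20) → (28.10,19.70)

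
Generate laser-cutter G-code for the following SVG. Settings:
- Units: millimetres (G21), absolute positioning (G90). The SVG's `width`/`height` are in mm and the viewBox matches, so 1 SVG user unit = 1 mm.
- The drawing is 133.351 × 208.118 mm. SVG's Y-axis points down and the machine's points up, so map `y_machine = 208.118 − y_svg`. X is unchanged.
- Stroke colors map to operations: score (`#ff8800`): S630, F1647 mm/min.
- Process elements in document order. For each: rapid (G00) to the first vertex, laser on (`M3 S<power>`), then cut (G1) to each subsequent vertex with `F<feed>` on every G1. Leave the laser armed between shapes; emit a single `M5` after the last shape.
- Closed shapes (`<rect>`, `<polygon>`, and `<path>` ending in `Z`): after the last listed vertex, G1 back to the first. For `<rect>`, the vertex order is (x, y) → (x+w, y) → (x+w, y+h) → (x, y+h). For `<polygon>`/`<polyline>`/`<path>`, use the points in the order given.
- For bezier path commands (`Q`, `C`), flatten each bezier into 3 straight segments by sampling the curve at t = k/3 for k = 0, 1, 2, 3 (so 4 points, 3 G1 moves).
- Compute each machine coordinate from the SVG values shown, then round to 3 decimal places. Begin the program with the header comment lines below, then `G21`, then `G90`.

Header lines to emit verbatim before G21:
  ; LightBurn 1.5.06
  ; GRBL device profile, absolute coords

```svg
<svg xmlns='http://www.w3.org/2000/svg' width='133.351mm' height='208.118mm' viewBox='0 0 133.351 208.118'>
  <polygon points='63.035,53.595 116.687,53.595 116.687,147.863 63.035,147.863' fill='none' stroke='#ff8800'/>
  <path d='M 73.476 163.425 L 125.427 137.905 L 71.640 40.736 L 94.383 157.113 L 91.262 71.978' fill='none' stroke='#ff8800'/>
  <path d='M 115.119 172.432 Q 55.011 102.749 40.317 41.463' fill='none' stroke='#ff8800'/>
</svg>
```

; LightBurn 1.5.06
; GRBL device profile, absolute coords
G21
G90
G00 X63.035 Y154.523
M3 S630
G1 X116.687 Y154.523 F1647
G1 X116.687 Y60.255 F1647
G1 X63.035 Y60.255 F1647
G1 X63.035 Y154.523 F1647
G00 X73.476 Y44.693
M3 S630
G1 X125.427 Y70.213 F1647
G1 X71.640 Y167.382 F1647
G1 X94.383 Y51.005 F1647
G1 X91.262 Y136.140 F1647
G00 X115.119 Y35.686
M3 S630
G1 X80.093 Y81.208 F1647
G1 X55.159 Y124.865 F1647
G1 X40.317 Y166.655 F1647
M5

viewBox `0 0 133.351 208.118` with mm width/height → 1 unit = 1 mm. Flip: y_m = 208.118 − y_svg.

**Shape 1** — `<polygon>` rectangle, stroke `#ff8800` → score (S630, F1647). Machine vertices: (63.035,154.523) → (116.687,154.523) → (116.687,60.255) → (63.035,60.255) → (63.035,154.523). Closed: final G1 returns to the first vertex.

**Shape 2** — `<path>` open polyline, stroke `#ff8800` → score (S630, F1647). Machine vertices: (73.476,44.693) → (125.427,70.213) → (71.640,167.382) → (94.383,51.005) → (91.262,136.140). Open path.

**Shape 3** — `<path>` quadratic bezier, stroke `#ff8800` → score (S630, F1647). Control points (SVG): P0=(115.119,172.432), P1=(55.011,102.749), P2=(40.317,41.463); sampled at t=k/3. Machine vertices: (115.119,35.686) → (80.093,81.208) → (55.159,124.865) → (40.317,166.655). Open path.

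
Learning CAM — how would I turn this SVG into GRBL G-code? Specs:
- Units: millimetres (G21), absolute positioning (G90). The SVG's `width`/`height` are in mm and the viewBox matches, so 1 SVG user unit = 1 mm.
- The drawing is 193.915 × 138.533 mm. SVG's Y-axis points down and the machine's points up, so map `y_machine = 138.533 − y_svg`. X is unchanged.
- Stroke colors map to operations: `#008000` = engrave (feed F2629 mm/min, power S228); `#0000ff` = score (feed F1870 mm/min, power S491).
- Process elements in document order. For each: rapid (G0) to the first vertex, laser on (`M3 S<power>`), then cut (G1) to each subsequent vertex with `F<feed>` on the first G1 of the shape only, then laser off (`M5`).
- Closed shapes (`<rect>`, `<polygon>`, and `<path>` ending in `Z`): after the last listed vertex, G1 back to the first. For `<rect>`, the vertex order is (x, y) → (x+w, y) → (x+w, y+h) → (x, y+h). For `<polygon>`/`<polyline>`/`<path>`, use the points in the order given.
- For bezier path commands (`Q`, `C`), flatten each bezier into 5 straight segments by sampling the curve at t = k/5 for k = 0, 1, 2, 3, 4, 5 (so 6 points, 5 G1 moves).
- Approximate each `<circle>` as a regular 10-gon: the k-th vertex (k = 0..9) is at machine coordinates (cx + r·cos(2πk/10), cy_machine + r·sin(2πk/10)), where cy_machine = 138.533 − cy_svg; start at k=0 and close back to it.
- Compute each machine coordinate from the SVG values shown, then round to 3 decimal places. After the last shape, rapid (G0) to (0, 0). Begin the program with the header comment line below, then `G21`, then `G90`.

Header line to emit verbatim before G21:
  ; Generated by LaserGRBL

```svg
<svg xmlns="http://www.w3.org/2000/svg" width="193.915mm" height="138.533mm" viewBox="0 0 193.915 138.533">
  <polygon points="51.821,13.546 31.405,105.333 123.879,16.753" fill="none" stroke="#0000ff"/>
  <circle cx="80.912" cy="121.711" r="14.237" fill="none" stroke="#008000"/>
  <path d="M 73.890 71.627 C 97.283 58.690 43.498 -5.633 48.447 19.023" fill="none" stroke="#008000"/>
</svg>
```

Since the viewBox matches the mm dimensions, user units are millimetres directly. The only transform is the Y-flip y_m = 138.533 − y_svg.

Shape 1 is a closed polygon drawn with `<polygon>`. Its stroke #0000ff means score at S491, F1870. After flipping Y the toolpath is (51.821,124.987) → (31.405,33.200) → (123.879,121.780) → (51.821,124.987), returning to the start.

Shape 2 is a circle drawn with `<circle>`. Its stroke #008000 means engrave at S228, F2629. After flipping Y the toolpath is (95.149,16.822) → (92.430,25.190) → (85.311,30.362) → (76.513,30.362) → (69.394,25.190) → (66.675,16.822) → (69.394,8.454) → (76.513,3.282) → (85.311,3.282) → (92.430,8.454) → (95.149,16.822), returning to the start.

Shape 3 is a cubic bezier drawn with `<path>`. Its stroke #008000 means engrave at S228, F2629. After flipping Y the toolpath is (73.890,66.906) → (79.752,79.712) → (73.615,98.112) → (62.002,115.371) → (51.438,124.749) → (48.447,119.510).

; Generated by LaserGRBL
G21
G90
G0 X51.821 Y124.987
M3 S491
G1 X31.405 Y33.200 F1870
G1 X123.879 Y121.780
G1 X51.821 Y124.987
M5
G0 X95.149 Y16.822
M3 S228
G1 X92.430 Y25.190 F2629
G1 X85.311 Y30.362
G1 X76.513 Y30.362
G1 X69.394 Y25.190
G1 X66.675 Y16.822
G1 X69.394 Y8.454
G1 X76.513 Y3.282
G1 X85.311 Y3.282
G1 X92.430 Y8.454
G1 X95.149 Y16.822
M5
G0 X73.890 Y66.906
M3 S228
G1 X79.752 Y79.712 F2629
G1 X73.615 Y98.112
G1 X62.002 Y115.371
G1 X51.438 Y124.749
G1 X48.447 Y119.510
M5
G0 X0.000 Y0.000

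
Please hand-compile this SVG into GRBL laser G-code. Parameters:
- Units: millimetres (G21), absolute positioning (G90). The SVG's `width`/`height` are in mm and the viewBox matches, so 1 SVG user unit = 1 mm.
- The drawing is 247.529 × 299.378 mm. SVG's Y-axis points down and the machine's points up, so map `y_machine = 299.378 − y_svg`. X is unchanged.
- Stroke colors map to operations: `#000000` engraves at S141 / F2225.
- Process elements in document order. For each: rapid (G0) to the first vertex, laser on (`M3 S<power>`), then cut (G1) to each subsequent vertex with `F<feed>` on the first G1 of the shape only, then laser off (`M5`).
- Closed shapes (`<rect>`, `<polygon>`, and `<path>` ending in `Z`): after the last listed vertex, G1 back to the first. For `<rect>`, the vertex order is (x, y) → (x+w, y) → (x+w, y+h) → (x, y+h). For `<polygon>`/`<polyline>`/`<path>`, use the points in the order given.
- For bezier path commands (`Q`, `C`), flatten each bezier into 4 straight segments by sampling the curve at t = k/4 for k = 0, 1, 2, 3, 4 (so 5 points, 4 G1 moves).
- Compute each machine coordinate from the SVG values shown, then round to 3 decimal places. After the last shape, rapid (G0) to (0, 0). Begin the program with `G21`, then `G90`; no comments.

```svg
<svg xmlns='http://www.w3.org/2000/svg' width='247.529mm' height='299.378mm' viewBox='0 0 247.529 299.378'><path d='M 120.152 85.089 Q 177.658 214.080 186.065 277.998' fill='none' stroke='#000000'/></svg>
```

G21
G90
G0 X120.152 Y214.289
M3 S141
G1 X145.836 Y153.861 F2225
G1 X165.383 Y101.566
G1 X178.793 Y57.406
G1 X186.065 Y21.380
M5
G0 X0.000 Y0.000

1 u = 1 mm; y_m = 299.378 − y.

[1] `<path>` quadratic bezier, #000000→engrave S141 F2225: (120.152,214.289) → (145.836,153.861) → (165.383,101.566) → (178.793,57.406) → (186.065,21.380)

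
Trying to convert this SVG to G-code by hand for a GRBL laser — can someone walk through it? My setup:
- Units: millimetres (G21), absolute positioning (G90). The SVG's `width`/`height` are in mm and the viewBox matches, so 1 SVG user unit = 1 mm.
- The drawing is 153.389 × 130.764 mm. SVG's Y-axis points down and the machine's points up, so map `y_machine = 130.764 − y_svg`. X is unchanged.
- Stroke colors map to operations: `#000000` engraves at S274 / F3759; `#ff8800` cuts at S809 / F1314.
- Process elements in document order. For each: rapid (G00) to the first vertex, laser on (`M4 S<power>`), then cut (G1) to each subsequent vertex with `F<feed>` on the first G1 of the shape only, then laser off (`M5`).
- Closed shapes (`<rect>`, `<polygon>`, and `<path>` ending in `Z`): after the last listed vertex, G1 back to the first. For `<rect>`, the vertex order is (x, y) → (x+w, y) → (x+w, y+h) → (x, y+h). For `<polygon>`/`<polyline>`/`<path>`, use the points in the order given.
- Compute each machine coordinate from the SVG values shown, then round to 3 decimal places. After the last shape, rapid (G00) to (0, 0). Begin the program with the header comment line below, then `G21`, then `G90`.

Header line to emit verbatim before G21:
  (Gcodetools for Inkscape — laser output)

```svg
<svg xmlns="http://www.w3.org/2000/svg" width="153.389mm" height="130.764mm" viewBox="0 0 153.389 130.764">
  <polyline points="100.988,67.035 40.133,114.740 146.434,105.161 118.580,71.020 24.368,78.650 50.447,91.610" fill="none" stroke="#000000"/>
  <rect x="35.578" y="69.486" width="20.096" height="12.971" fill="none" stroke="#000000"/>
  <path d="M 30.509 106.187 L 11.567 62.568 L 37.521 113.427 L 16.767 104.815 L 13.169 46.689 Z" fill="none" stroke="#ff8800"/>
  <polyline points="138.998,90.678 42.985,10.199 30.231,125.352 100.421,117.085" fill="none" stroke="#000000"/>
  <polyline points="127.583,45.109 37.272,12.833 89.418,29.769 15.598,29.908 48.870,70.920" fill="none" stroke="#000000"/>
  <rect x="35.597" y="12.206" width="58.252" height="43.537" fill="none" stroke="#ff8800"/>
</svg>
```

viewBox `0 0 153.389 130.764` with mm width/height → 1 unit = 1 mm. Flip: y_m = 130.764 − y_svg.

**Shape 1** — `<polyline>` open polyline, stroke `#000000` → engrave (S274, F3759). Machine vertices: (100.988,63.729) → (40.133,16.024) → (146.434,25.603) → (118.580,59.744) → (24.368,52.114) → (50.447,39.154). Open path.

**Shape 2** — `<rect>` rectangle, stroke `#000000` → engrave (S274, F3759). Machine vertices: (35.578,61.278) → (55.674,61.278) → (55.674,48.307) → (35.578,48.307) → (35.578,61.278). Closed: final G1 returns to the first vertex.

**Shape 3** — `<path>` closed polygon, stroke `#ff8800` → cut (S809, F1314). Machine vertices: (30.509,24.577) → (11.567,68.196) → (37.521,17.337) → (16.767,25.949) → (13.169,84.075) → (30.509,24.577). Closed: final G1 returns to the first vertex.

**Shape 4** — `<polyline>` open polyline, stroke `#000000` → engrave (S274, F3759). Machine vertices: (138.998,40.086) → (42.985,120.565) → (30.231,5.412) → (100.421,13.679). Open path.

**Shape 5** — `<polyline>` open polyline, stroke `#000000` → engrave (S274, F3759). Machine vertices: (127.583,85.655) → (37.272,117.931) → (89.418,100.995) → (15.598,100.856) → (48.870,59.844). Open path.

**Shape 6** — `<rect>` rectangle, stroke `#ff8800` → cut (S809, F1314). Machine vertices: (35.597,118.558) → (93.849,118.558) → (93.849,75.021) → (35.597,75.021) → (35.597,118.558). Closed: final G1 returns to the first vertex.

(Gcodetools for Inkscape — laser output)
G21
G90
G00 X100.988 Y63.729
M4 S274
G1 X40.133 Y16.024 F3759
G1 X146.434 Y25.603
G1 X118.580 Y59.744
G1 X24.368 Y52.114
G1 X50.447 Y39.154
M5
G00 X35.578 Y61.278
M4 S274
G1 X55.674 Y61.278 F3759
G1 X55.674 Y48.307
G1 X35.578 Y48.307
G1 X35.578 Y61.278
M5
G00 X30.509 Y24.577
M4 S809
G1 X11.567 Y68.196 F1314
G1 X37.521 Y17.337
G1 X16.767 Y25.949
G1 X13.169 Y84.075
G1 X30.509 Y24.577
M5
G00 X138.998 Y40.086
M4 S274
G1 X42.985 Y120.565 F3759
G1 X30.231 Y5.412
G1 X100.421 Y13.679
M5
G00 X127.583 Y85.655
M4 S274
G1 X37.272 Y117.931 F3759
G1 X89.418 Y100.995
G1 X15.598 Y100.856
G1 X48.870 Y59.844
M5
G00 X35.597 Y118.558
M4 S809
G1 X93.849 Y118.558 F1314
G1 X93.849 Y75.021
G1 X35.597 Y75.021
G1 X35.597 Y118.558
M5
G00 X0.000 Y0.000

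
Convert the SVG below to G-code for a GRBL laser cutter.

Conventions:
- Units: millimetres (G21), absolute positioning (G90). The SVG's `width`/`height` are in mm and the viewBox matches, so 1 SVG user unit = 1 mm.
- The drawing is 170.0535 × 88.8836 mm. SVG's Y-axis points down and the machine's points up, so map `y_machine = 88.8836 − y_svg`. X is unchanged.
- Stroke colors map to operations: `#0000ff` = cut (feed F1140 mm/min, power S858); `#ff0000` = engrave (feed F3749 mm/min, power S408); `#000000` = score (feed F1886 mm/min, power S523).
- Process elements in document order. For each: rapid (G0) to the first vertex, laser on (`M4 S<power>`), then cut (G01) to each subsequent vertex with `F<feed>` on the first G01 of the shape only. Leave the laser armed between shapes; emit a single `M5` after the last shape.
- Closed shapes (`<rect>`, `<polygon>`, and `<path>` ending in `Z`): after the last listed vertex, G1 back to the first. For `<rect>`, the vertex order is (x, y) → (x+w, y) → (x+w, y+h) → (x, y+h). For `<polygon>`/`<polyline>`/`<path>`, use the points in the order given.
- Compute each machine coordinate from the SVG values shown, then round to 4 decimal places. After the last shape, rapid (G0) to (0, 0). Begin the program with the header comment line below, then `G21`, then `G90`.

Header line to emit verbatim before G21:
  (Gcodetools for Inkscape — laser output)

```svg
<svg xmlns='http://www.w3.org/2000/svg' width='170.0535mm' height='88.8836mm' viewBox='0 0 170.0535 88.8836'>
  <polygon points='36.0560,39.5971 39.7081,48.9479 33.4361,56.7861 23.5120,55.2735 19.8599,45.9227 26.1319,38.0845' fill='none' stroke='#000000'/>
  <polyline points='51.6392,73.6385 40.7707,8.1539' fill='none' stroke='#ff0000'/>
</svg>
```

(Gcodetools for Inkscape — laser output)
G21
G90
G0 X36.0560 Y49.2865
M4 S523
G01 X39.7081 Y39.9357 F1886
G01 X33.4361 Y32.0975
G01 X23.5120 Y33.6101
G01 X19.8599 Y42.9609
G01 X26.1319 Y50.7991
G01 X36.0560 Y49.2865
G0 X51.6392 Y15.2451
M4 S408
G01 X40.7707 Y80.7297 F3749
M5
G0 X0.0000 Y0.0000

Since the viewBox matches the mm dimensions, user units are millimetres directly. The only transform is the Y-flip y_m = 88.8836 − y_svg.

Shape 1 is a regular polygon drawn with `<polygon>`. Its stroke #000000 means score at S523, F1886. After flipping Y the toolpath is (36.0560,49.2865) → (39.7081,39.9357) → (33.4361,32.0975) → (23.5120,33.6101) → (19.8599,42.9609) → (26.1319,50.7991) → (36.0560,49.2865), returning to the start.

Shape 2 is a line segment drawn with `<polyline>`. Its stroke #ff0000 means engrave at S408, F3749. After flipping Y the toolpath is (51.6392,15.2451) → (40.7707,80.7297).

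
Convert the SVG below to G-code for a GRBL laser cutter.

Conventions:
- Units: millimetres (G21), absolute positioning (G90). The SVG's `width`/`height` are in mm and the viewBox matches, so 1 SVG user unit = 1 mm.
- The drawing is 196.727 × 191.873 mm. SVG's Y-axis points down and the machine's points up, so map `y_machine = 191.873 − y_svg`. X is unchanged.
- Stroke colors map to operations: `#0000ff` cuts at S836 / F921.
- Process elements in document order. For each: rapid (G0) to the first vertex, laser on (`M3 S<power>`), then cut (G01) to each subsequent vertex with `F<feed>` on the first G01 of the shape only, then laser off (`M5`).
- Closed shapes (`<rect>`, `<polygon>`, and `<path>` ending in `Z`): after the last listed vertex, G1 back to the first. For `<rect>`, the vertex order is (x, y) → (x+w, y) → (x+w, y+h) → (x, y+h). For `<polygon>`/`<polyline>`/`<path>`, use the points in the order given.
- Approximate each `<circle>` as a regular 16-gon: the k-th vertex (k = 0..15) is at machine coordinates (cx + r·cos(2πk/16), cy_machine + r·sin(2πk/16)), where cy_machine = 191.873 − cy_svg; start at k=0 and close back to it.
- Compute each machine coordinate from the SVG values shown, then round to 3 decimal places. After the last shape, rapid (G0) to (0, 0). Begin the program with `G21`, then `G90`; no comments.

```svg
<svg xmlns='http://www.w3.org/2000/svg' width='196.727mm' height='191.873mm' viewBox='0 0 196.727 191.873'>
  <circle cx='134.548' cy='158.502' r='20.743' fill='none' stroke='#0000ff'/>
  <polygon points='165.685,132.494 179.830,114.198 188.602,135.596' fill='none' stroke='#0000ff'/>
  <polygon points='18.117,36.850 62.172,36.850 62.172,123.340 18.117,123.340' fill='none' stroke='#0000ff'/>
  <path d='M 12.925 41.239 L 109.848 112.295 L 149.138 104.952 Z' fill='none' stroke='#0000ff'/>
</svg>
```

G21
G90
G0 X155.291 Y33.371
M3 S836
G01 X153.712 Y41.309 F921
G01 X149.216 Y48.039
G01 X142.486 Y52.535
G01 X134.548 Y54.114
G01 X126.610 Y52.535
G01 X119.880 Y48.039
G01 X115.384 Y41.309
G01 X113.805 Y33.371
G01 X115.384 Y25.433
G01 X119.880 Y18.703
G01 X126.610 Y14.207
G01 X134.548 Y12.628
G01 X142.486 Y14.207
G01 X149.216 Y18.703
G01 X153.712 Y25.433
G01 X155.291 Y33.371
M5
G0 X165.685 Y59.379
M3 S836
G01 X179.830 Y77.675 F921
G01 X188.602 Y56.277
G01 X165.685 Y59.379
M5
G0 X18.117 Y155.023
M3 S836
G01 X62.172 Y155.023 F921
G01 X62.172 Y68.533
G01 X18.117 Y68.533
G01 X18.117 Y155.023
M5
G0 X12.925 Y150.634
M3 S836
G01 X109.848 Y79.578 F921
G01 X149.138 Y86.921
G01 X12.925 Y150.634
M5
G0 X0.000 Y0.000

1 u = 1 mm; y_m = 191.873 − y.

[1] `<circle>` circle, #0000ff→cut S836 F921: (155.291,33.371) → (153.712,41.309) → (149.216,48.039) → (142.486,52.535) → (134.548,54.114) → (126.610,52.535) → (119.880,48.039) → (115.384,41.309) → (113.805,33.371) → (115.384,25.433) → (119.880,18.703) → (126.610,14.207) → (134.548,12.628) → (142.486,14.207) → (149.216,18.703) → (153.712,25.433) → (155.291,33.371) (closed)

[2] `<polygon>` regular polygon, #0000ff→cut S836 F921: (165.685,59.379) → (179.830,77.675) → (188.602,56.277) → (165.685,59.379) (closed)

[3] `<polygon>` rectangle, #0000ff→cut S836 F921: (18.117,155.023) → (62.172,155.023) → (62.172,68.533) → (18.117,68.533) → (18.117,155.023) (closed)

[4] `<path>` closed polygon, #0000ff→cut S836 F921: (12.925,150.634) → (109.848,79.578) → (149.138,86.921) → (12.925,150.634) (closed)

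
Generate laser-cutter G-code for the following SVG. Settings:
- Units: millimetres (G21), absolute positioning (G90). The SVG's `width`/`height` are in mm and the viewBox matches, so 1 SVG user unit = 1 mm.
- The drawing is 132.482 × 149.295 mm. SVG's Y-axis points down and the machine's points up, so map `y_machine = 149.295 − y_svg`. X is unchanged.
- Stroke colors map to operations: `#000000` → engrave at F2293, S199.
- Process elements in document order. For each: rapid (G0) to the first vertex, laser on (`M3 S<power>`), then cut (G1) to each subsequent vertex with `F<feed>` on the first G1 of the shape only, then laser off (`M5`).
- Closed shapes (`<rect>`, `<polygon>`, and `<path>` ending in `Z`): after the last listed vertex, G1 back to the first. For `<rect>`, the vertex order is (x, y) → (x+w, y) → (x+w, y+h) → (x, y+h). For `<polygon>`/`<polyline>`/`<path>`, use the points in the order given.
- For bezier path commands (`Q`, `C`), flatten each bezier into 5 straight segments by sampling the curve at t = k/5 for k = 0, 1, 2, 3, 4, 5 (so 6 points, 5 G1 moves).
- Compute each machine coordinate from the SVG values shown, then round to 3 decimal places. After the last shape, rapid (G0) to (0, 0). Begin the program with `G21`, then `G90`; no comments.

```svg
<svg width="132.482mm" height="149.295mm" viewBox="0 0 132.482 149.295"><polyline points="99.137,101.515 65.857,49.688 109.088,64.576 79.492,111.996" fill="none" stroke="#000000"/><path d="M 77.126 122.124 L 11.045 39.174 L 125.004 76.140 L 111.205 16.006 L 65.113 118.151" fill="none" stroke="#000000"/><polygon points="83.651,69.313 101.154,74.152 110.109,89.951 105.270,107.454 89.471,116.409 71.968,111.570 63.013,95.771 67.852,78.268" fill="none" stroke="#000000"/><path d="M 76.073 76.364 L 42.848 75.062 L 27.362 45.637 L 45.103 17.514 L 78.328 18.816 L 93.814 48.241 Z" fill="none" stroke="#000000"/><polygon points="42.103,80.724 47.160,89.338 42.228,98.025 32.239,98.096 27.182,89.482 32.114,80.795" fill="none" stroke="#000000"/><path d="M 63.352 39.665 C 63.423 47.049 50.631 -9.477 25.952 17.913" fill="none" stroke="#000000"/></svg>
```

G21
G90
G0 X99.137 Y47.780
M3 S199
G1 X65.857 Y99.607 F2293
G1 X109.088 Y84.719
G1 X79.492 Y37.299
M5
G0 X77.126 Y27.171
M3 S199
G1 X11.045 Y110.121 F2293
G1 X125.004 Y73.155
G1 X111.205 Y133.289
G1 X65.113 Y31.144
M5
G0 X83.651 Y79.982
M3 S199
G1 X101.154 Y75.143 F2293
G1 X110.109 Y59.344
G1 X105.270 Y41.841
G1 X89.471 Y32.886
G1 X71.968 Y37.725
G1 X63.013 Y53.524
G1 X67.852 Y71.027
G1 X83.651 Y79.982
M5
G0 X76.073 Y72.931
M3 S199
G1 X42.848 Y74.233 F2293
G1 X27.362 Y103.658
G1 X45.103 Y131.781
G1 X78.328 Y130.479
G1 X93.814 Y101.054
G1 X76.073 Y72.931
M5
G0 X42.103 Y68.571
M3 S199
G1 X47.160 Y59.957 F2293
G1 X42.228 Y51.270
G1 X32.239 Y51.199
G1 X27.182 Y59.813
G1 X32.114 Y68.500
G1 X42.103 Y68.571
M5
G0 X63.352 Y109.630
M3 S199
G1 X61.859 Y111.686 F2293
G1 X57.325 Y121.985
G1 X49.799 Y133.431
G1 X39.325 Y138.929
G1 X25.952 Y131.382
M5
G0 X0.000 Y0.000

1 u = 1 mm; y_m = 149.295 − y.

[1] `<polyline>` open polyline, #000000→engrave S199 F2293: (99.137,47.780) → (65.857,99.607) → (109.088,84.719) → (79.492,37.299)

[2] `<path>` open polyline, #000000→engrave S199 F2293: (77.126,27.171) → (11.045,110.121) → (125.004,73.155) → (111.205,133.289) → (65.113,31.144)

[3] `<polygon>` regular polygon, #000000→engrave S199 F2293: (83.651,79.982) → (101.154,75.143) → (110.109,59.344) → (105.270,41.841) → (89.471,32.886) → (71.968,37.725) → (63.013,53.524) → (67.852,71.027) → (83.651,79.982) (closed)

[4] `<path>` regular polygon, #000000→engrave S199 F2293: (76.073,72.931) → (42.848,74.233) → (27.362,103.658) → (45.103,131.781) → (78.328,130.479) → (93.814,101.054) → (76.073,72.931) (closed)

[5] `<polygon>` regular polygon, #000000→engrave S199 F2293: (42.103,68.571) → (47.160,59.957) → (42.228,51.270) → (32.239,51.199) → (27.182,59.813) → (32.114,68.500) → (42.103,68.571) (closed)

[6] `<path>` cubic bezier, #000000→engrave S199 F2293: (63.352,109.630) → (61.859,111.686) → (57.325,121.985) → (49.799,133.431) → (39.325,138.929) → (25.952,131.382)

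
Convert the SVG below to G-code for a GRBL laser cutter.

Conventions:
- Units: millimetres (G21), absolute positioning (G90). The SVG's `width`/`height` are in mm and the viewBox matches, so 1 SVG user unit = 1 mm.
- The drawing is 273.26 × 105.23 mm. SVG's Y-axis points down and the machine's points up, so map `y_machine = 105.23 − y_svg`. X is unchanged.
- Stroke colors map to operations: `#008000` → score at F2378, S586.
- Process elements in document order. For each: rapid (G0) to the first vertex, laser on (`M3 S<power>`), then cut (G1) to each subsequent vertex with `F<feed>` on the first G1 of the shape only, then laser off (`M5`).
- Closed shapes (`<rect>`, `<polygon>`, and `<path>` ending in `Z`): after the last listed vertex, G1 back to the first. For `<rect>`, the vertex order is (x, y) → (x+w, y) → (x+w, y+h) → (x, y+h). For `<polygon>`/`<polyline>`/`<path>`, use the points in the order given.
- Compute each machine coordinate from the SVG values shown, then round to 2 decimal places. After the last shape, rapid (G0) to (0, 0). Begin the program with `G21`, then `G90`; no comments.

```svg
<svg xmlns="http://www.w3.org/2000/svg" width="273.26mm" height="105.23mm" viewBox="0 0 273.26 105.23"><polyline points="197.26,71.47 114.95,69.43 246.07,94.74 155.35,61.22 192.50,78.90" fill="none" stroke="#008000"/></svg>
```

G21
G90
G0 X197.26 Y33.76
M3 S586
G1 X114.95 Y35.80 F2378
G1 X246.07 Y10.49
G1 X155.35 Y44.01
G1 X192.50 Y26.33
M5
G0 X0.00 Y0.00

1 u = 1 mm; y_m = 105.23 − y.

[1] `<polyline>` open polyline, #008000→score S586 F2378: (197.26,33.76) → (114.95,35.80) → (246.07,10.49) → (155.35,44.01) → (192.50,26.33)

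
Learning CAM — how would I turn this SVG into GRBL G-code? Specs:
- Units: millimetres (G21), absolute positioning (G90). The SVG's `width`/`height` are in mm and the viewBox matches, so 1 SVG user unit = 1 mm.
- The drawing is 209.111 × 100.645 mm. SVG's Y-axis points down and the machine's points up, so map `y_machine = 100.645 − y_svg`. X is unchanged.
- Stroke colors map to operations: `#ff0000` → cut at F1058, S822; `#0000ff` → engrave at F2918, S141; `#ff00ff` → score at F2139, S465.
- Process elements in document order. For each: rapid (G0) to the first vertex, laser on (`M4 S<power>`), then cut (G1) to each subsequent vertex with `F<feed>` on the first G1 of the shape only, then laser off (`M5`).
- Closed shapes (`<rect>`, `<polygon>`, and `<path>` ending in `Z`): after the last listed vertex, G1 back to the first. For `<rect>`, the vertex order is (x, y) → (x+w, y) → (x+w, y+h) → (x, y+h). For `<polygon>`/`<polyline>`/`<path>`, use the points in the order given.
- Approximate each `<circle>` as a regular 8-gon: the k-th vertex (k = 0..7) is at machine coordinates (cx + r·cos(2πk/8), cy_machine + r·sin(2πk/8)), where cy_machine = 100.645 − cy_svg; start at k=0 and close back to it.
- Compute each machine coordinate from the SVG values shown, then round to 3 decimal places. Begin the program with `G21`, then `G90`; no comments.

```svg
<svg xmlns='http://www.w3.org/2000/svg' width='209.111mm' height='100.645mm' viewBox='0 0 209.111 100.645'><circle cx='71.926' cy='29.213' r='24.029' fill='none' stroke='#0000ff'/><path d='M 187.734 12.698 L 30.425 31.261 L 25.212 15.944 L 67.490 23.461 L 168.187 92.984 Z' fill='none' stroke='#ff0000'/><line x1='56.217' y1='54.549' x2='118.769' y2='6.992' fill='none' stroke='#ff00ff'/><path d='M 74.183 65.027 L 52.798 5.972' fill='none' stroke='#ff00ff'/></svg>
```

G21
G90
G0 X95.955 Y71.432
M4 S141
G1 X88.917 Y88.423 F2918
G1 X71.926 Y95.461
G1 X54.935 Y88.423
G1 X47.897 Y71.432
G1 X54.935 Y54.441
G1 X71.926 Y47.403
G1 X88.917 Y54.441
G1 X95.955 Y71.432
M5
G0 X187.734 Y87.947
M4 S822
G1 X30.425 Y69.384 F1058
G1 X25.212 Y84.701
G1 X67.490 Y77.184
G1 X168.187 Y7.661
G1 X187.734 Y87.947
M5
G0 X56.217 Y46.096
M4 S465
G1 X118.769 Y93.653 F2139
M5
G0 X74.183 Y35.618
M4 S465
G1 X52.798 Y94.673 F2139
M5

Since the viewBox matches the mm dimensions, user units are millimetres directly. The only transform is the Y-flip y_m = 100.645 − y_svg.

Shape 1 is a circle drawn with `<circle>`. Its stroke #0000ff means engrave at S141, F2918. After flipping Y the toolpath is (95.955,71.432) → (88.917,88.423) → (71.926,95.461) → (54.935,88.423) → (47.897,71.432) → (54.935,54.441) → (71.926,47.403) → (88.917,54.441) → (95.955,71.432), returning to the start.

Shape 2 is a closed polygon drawn with `<path>`. Its stroke #ff0000 means cut at S822, F1058. After flipping Y the toolpath is (187.734,87.947) → (30.425,69.384) → (25.212,84.701) → (67.490,77.184) → (168.187,7.661) → (187.734,87.947), returning to the start.

Shape 3 is a line segment drawn with `<line>`. Its stroke #ff00ff means score at S465, F2139. After flipping Y the toolpath is (56.217,46.096) → (118.769,93.653).

Shape 4 is a line segment drawn with `<path>`. Its stroke #ff00ff means score at S465, F2139. After flipping Y the toolpath is (74.183,35.618) → (52.798,94.673).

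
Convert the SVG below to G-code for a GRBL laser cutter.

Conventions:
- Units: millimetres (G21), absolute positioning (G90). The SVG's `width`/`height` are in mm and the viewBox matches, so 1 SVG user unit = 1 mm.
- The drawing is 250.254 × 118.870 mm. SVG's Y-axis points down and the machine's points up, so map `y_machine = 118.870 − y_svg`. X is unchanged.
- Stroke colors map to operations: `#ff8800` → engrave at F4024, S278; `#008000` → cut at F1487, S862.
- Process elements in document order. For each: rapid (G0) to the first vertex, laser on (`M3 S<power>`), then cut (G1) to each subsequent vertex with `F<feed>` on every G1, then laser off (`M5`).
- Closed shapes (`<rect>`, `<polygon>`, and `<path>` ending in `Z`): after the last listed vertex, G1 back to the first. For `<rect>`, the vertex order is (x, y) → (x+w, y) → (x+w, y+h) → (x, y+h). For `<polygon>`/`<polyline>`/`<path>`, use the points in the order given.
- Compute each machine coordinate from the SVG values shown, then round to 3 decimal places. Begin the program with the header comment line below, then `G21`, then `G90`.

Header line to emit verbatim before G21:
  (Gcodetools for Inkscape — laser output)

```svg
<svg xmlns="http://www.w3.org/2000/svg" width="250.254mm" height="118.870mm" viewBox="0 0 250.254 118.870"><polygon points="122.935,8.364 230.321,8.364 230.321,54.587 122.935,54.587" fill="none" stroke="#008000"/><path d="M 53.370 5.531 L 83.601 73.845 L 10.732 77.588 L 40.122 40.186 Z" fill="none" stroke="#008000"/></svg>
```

(Gcodetools for Inkscape — laser output)
G21
G90
G0 X122.935 Y110.506
M3 S862
G1 X230.321 Y110.506 F1487
G1 X230.321 Y64.283 F1487
G1 X122.935 Y64.283 F1487
G1 X122.935 Y110.506 F1487
M5
G0 X53.370 Y113.339
M3 S862
G1 X83.601 Y45.025 F1487
G1 X10.732 Y41.282 F1487
G1 X40.122 Y78.684 F1487
G1 X53.370 Y113.339 F1487
M5

Since the viewBox matches the mm dimensions, user units are millimetres directly. The only transform is the Y-flip y_m = 118.870 − y_svg.

Shape 1 is a rectangle drawn with `<polygon>`. Its stroke #008000 means cut at S862, F1487. After flipping Y the toolpath is (122.935,110.506) → (230.321,110.506) → (230.321,64.283) → (122.935,64.283) → (122.935,110.506), returning to the start.

Shape 2 is a closed polygon drawn with `<path>`. Its stroke #008000 means cut at S862, F1487. After flipping Y the toolpath is (53.370,113.339) → (83.601,45.025) → (10.732,41.282) → (40.122,78.684) → (53.370,113.339), returning to the start.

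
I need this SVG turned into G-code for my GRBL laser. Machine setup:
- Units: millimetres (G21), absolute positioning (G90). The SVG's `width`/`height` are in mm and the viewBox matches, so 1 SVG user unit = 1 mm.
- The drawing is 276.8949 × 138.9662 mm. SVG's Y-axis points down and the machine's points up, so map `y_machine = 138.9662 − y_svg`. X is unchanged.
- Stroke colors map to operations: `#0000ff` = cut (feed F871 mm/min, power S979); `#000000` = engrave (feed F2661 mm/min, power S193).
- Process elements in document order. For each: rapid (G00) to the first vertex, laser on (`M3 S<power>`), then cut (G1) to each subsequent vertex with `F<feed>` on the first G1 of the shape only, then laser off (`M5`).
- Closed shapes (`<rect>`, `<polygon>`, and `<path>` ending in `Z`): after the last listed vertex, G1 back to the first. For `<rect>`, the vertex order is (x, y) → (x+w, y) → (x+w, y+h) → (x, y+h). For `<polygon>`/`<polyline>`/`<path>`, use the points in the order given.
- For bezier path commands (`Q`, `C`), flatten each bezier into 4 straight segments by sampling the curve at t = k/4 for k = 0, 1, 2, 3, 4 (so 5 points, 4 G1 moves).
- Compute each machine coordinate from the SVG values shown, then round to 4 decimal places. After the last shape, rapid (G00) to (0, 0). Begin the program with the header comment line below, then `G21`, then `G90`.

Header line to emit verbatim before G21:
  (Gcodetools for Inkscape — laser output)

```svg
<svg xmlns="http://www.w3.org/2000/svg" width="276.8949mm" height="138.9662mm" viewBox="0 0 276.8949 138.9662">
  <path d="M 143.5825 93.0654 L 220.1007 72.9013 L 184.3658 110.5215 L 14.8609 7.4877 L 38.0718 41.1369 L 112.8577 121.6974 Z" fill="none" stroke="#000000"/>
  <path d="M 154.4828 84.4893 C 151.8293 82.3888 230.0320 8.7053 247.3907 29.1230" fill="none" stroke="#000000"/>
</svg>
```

1 u = 1 mm; y_m = 138.9662 − y.

[1] `<path>` closed polygon, #000000→engrave S193 F2661: (143.5825,45.9008) → (220.1007,66.0649) → (184.3658,28.4447) → (14.8609,131.4785) → (38.0718,97.8293) → (112.8577,17.2688) → (143.5825,45.9008) (closed)

[2] `<path>` cubic bezier, #000000→engrave S193 F2661: (154.4828,54.4769) → (165.4391,66.8853) → (193.4322,90.6044) → (225.1775,110.1013) → (247.3907,109.8432)

(Gcodetools for Inkscape — laser output)
G21
G90
G00 X143.5825 Y45.9008
M3 S193
G1 X220.1007 Y66.0649 F2661
G1 X184.3658 Y28.4447
G1 X14.8609 Y131.4785
G1 X38.0718 Y97.8293
G1 X112.8577 Y17.2688
G1 X143.5825 Y45.9008
M5
G00 X154.4828 Y54.4769
M3 S193
G1 X165.4391 Y66.8853 F2661
G1 X193.4322 Y90.6044
G1 X225.1775 Y110.1013
G1 X247.3907 Y109.8432
M5
G00 X0.0000 Y0.0000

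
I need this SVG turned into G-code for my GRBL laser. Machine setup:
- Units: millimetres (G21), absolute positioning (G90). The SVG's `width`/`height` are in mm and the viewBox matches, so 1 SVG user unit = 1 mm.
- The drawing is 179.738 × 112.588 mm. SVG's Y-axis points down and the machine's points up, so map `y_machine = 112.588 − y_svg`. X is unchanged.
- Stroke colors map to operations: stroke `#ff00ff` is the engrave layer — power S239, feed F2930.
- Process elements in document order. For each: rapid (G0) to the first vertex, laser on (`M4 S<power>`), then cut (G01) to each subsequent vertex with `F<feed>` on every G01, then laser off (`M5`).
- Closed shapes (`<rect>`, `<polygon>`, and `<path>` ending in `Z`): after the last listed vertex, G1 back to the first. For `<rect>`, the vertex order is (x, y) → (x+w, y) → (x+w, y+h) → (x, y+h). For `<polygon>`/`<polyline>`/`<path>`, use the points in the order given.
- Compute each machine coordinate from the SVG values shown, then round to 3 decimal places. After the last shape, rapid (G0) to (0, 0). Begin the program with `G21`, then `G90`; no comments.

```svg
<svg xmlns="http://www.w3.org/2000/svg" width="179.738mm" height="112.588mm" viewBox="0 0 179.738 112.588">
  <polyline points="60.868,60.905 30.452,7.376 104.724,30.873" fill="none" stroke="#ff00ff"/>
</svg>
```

1 u = 1 mm; y_m = 112.588 − y.

[1] `<polyline>` open polyline, #ff00ff→engrave S239 F2930: (60.868,51.683) → (30.452,105.212) → (104.724,81.715)

G21
G90
G0 X60.868 Y51.683
M4 S239
G01 X30.452 Y105.212 F2930
G01 X104.724 Y81.715 F2930
M5
G0 X0.000 Y0.000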